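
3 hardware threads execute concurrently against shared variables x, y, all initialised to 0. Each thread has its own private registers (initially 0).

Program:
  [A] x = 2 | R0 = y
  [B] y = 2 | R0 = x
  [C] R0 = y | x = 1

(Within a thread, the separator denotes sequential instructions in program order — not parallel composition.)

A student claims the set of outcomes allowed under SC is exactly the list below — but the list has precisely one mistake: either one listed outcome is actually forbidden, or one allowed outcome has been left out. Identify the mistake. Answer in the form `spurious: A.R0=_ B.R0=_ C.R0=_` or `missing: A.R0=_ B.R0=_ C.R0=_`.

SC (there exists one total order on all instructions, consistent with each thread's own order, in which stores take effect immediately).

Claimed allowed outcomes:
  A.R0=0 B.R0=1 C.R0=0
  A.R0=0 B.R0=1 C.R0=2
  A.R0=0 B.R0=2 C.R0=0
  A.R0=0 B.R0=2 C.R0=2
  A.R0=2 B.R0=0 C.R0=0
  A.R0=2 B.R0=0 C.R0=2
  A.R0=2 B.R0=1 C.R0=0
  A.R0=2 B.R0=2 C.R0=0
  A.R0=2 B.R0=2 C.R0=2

outcome vector order: (A.R0,B.R0,C.R0)
SC: 10 outcomes — {(0,1,0) (0,1,2) (0,2,0) (0,2,2) (2,0,0) (2,0,2) (2,1,0) (2,1,2) (2,2,0) (2,2,2)}
SC∖claimed = {(2,1,2)}

missing: A.R0=2 B.R0=1 C.R0=2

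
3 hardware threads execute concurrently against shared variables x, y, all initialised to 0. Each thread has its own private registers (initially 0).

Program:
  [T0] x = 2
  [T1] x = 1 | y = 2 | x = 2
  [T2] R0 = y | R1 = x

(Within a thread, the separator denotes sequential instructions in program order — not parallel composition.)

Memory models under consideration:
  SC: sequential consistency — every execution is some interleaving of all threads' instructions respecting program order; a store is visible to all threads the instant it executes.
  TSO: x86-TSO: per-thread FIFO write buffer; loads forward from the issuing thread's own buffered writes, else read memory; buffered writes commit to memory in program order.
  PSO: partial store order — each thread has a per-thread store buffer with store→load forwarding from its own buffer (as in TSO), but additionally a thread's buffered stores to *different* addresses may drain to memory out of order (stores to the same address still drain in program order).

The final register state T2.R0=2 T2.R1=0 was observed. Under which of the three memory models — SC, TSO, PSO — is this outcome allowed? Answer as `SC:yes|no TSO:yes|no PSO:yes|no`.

SC:no TSO:no PSO:yes

outcome vector order: (T2.R0,T2.R1)
[SC] allowed = {(0,0), (0,1), (0,2), (2,1), (2,2)}
[TSO] allowed = {(0,0), (0,1), (0,2), (2,1), (2,2)}
[PSO] allowed = {(0,0), (0,1), (0,2), (2,0), (2,1), (2,2)}
target (2,0) ∈ {PSO}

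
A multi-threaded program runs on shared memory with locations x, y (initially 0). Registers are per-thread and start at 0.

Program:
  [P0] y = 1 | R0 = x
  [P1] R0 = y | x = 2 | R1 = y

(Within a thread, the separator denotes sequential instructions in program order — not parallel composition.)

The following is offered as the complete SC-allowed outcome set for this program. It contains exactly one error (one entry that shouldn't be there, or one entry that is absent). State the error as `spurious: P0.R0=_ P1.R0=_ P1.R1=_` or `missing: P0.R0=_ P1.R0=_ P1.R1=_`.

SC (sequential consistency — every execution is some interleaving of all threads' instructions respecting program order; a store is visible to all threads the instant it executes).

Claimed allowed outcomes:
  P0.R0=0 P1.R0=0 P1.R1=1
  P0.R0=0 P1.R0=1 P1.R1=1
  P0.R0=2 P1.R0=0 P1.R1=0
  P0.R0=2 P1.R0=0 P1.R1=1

outcome vector order: (P0.R0,P1.R0,P1.R1)
under SC → <0 0 1>, <0 1 1>, <2 0 0>, <2 0 1>, <2 1 1>
SC∖claimed = {<2 1 1>}

missing: P0.R0=2 P1.R0=1 P1.R1=1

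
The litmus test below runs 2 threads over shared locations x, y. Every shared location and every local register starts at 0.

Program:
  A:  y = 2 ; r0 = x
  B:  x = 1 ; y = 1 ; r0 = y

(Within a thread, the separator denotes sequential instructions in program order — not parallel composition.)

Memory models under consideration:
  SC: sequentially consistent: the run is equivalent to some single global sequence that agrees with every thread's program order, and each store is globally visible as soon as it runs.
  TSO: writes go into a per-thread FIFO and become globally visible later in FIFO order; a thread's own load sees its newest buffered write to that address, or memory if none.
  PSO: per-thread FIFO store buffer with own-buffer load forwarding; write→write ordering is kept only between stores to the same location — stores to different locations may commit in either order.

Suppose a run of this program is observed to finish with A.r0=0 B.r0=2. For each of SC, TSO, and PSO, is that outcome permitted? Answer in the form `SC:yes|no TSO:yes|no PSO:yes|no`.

SC:no TSO:yes PSO:yes

outcome vector order: (A.r0,B.r0)
SC (3): 0/1; 1/1; 1/2
TSO (4): 0/1; 0/2; 1/1; 1/2
PSO (4): 0/1; 0/2; 1/1; 1/2
target 0/2 ∈ {TSO,PSO}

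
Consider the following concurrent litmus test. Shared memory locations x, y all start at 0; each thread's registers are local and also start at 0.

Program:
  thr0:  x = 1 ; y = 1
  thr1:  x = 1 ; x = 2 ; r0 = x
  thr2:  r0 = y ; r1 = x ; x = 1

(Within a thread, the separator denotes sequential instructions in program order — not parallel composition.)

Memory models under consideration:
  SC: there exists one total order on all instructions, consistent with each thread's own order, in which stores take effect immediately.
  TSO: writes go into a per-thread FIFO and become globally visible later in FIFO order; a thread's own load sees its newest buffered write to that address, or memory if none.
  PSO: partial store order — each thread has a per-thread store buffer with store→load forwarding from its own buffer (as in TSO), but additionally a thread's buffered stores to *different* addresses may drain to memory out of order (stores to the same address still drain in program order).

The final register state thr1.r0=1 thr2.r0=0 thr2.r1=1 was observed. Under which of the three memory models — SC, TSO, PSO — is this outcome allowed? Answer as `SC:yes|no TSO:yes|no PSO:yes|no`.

SC:yes TSO:yes PSO:yes

outcome vector order: (thr1.r0,thr2.r0,thr2.r1)
under SC → 100; 101; 102; 111; 112; 200; 201; 202; 211; 212
under TSO → 100; 101; 102; 111; 112; 200; 201; 202; 211; 212
under PSO → 100; 101; 102; 110; 111; 112; 200; 201; 202; 210; 211; 212
target 101 ∈ {SC,TSO,PSO}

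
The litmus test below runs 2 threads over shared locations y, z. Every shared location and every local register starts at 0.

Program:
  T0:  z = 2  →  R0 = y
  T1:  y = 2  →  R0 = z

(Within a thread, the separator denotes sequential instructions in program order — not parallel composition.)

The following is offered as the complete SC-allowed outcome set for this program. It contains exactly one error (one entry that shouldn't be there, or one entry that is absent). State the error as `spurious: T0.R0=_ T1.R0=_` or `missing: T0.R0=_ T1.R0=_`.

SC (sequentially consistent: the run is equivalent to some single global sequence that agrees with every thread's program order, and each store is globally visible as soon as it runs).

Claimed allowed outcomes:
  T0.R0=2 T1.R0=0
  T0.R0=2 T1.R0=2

missing: T0.R0=0 T1.R0=2

outcome vector order: (T0.R0,T1.R0)
[SC] allowed = {(0,2) (2,0) (2,2)}
SC∖claimed = {(0,2)}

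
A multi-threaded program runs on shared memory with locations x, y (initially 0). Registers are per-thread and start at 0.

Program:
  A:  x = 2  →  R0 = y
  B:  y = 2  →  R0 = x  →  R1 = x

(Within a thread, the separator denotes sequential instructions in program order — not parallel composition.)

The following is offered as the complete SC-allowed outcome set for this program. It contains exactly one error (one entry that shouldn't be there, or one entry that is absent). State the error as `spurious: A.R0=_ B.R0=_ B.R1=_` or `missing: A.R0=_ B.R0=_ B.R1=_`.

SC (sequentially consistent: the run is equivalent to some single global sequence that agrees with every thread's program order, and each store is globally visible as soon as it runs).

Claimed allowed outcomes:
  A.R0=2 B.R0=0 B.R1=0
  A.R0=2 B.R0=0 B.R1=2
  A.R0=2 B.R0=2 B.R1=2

missing: A.R0=0 B.R0=2 B.R1=2

outcome vector order: (A.R0,B.R0,B.R1)
under SC → 022, 200, 202, 222
SC∖claimed = {022}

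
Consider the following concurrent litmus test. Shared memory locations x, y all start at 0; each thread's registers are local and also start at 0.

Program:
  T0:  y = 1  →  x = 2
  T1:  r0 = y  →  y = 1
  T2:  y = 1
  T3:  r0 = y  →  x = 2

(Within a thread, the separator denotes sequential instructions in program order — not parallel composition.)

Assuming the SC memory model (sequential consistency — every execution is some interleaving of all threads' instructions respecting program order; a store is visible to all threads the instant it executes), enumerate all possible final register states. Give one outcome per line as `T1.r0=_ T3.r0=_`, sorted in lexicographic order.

T1.r0=0 T3.r0=0
T1.r0=0 T3.r0=1
T1.r0=1 T3.r0=0
T1.r0=1 T3.r0=1

outcome vector order: (T1.r0,T3.r0)
|SC outcomes| = 4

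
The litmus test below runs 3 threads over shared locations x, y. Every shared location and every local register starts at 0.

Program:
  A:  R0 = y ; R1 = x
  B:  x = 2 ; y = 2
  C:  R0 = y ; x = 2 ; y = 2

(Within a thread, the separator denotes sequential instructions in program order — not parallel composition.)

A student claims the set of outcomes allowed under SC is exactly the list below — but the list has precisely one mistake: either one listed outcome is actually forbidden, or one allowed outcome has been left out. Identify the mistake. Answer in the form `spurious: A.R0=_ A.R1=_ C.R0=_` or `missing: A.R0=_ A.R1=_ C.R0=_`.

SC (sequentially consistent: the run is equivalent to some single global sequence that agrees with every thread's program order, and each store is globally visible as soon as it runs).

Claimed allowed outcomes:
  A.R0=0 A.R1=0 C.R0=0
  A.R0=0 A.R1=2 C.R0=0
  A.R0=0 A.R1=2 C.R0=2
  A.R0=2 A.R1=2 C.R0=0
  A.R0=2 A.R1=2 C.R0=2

outcome vector order: (A.R0,A.R1,C.R0)
under SC → (0,0,0); (0,0,2); (0,2,0); (0,2,2); (2,2,0); (2,2,2)
SC∖claimed = {(0,0,2)}

missing: A.R0=0 A.R1=0 C.R0=2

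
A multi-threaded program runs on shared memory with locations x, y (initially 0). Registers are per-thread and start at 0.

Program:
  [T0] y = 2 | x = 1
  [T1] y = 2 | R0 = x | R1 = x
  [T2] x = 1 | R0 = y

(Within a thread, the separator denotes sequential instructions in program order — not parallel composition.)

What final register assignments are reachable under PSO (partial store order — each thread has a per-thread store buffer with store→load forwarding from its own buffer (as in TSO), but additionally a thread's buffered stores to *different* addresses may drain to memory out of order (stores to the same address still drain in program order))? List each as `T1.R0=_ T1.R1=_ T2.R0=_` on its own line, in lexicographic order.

T1.R0=0 T1.R1=0 T2.R0=0
T1.R0=0 T1.R1=0 T2.R0=2
T1.R0=0 T1.R1=1 T2.R0=0
T1.R0=0 T1.R1=1 T2.R0=2
T1.R0=1 T1.R1=1 T2.R0=0
T1.R0=1 T1.R1=1 T2.R0=2

outcome vector order: (T1.R0,T1.R1,T2.R0)
|PSO outcomes| = 6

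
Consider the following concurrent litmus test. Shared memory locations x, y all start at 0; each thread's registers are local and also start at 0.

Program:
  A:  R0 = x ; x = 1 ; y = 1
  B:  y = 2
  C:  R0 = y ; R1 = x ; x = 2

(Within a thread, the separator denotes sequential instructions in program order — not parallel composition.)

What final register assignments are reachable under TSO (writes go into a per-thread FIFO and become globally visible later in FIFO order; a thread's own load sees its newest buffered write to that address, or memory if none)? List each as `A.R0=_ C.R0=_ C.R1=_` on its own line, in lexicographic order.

A.R0=0 C.R0=0 C.R1=0
A.R0=0 C.R0=0 C.R1=1
A.R0=0 C.R0=1 C.R1=1
A.R0=0 C.R0=2 C.R1=0
A.R0=0 C.R0=2 C.R1=1
A.R0=2 C.R0=0 C.R1=0
A.R0=2 C.R0=2 C.R1=0

outcome vector order: (A.R0,C.R0,C.R1)
|TSO outcomes| = 7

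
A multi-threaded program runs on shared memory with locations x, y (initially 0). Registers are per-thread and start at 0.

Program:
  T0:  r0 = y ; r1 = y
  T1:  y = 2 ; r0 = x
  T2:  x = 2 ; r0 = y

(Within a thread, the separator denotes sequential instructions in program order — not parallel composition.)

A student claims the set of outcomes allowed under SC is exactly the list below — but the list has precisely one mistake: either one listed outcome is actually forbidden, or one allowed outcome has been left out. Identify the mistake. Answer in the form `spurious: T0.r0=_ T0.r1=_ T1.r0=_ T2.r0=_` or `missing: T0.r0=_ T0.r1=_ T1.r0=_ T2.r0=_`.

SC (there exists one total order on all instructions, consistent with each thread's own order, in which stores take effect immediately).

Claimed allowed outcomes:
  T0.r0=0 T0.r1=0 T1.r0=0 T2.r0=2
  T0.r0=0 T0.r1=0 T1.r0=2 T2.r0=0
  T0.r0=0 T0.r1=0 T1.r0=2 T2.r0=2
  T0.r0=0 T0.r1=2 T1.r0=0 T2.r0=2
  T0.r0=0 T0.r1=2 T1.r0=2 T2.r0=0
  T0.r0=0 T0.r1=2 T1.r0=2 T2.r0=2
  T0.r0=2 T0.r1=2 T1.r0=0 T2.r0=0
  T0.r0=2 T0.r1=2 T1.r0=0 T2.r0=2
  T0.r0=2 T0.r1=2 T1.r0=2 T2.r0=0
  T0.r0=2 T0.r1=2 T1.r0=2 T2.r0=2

outcome vector order: (T0.r0,T0.r1,T1.r0,T2.r0)
[SC] allowed = {<0 0 0 2>, <0 0 2 0>, <0 0 2 2>, <0 2 0 2>, <0 2 2 0>, <0 2 2 2>, <2 2 0 2>, <2 2 2 0>, <2 2 2 2>}
claimed∖SC = {<2 2 0 0>}

spurious: T0.r0=2 T0.r1=2 T1.r0=0 T2.r0=0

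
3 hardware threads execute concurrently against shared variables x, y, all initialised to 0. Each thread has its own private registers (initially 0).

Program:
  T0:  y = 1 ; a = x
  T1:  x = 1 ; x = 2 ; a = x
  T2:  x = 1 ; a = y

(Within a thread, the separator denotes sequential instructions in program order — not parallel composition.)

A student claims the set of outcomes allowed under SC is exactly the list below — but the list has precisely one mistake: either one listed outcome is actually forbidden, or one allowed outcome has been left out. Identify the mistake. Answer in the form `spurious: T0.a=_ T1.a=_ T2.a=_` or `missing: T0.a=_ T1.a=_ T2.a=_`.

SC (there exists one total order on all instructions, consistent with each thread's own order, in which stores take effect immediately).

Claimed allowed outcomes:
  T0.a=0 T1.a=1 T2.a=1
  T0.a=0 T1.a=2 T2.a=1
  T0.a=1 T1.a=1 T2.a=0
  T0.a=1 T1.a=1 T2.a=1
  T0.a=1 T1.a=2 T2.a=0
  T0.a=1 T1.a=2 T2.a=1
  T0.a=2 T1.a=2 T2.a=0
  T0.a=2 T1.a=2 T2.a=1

missing: T0.a=2 T1.a=1 T2.a=1

outcome vector order: (T0.a,T1.a,T2.a)
SC (9): 011; 021; 110; 111; 120; 121; 211; 220; 221
SC∖claimed = {211}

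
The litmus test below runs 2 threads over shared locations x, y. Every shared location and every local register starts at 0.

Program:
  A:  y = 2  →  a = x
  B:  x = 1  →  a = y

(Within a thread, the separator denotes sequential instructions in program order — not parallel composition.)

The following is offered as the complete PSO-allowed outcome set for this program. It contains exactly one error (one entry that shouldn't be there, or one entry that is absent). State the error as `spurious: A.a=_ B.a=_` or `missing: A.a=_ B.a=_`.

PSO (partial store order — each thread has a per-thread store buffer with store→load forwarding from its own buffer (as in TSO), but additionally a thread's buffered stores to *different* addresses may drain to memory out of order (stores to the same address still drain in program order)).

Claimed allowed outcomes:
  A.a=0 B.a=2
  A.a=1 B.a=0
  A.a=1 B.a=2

missing: A.a=0 B.a=0

outcome vector order: (A.a,B.a)
[PSO] allowed = {(0,0); (0,2); (1,0); (1,2)}
PSO∖claimed = {(0,0)}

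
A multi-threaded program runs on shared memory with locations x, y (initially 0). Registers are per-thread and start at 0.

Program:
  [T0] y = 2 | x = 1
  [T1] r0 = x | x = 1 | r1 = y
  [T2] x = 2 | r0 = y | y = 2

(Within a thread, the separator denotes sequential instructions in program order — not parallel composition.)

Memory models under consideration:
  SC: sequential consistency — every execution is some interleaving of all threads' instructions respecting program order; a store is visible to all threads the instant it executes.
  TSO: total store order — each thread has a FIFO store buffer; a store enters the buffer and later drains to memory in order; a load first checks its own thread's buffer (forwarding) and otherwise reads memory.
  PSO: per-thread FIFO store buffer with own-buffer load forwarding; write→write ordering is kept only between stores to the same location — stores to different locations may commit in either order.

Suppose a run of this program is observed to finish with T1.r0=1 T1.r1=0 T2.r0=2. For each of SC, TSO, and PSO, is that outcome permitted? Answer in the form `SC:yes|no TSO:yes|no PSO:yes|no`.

outcome vector order: (T1.r0,T1.r1,T2.r0)
SC (10): <0 0 0>, <0 0 2>, <0 2 0>, <0 2 2>, <1 2 0>, <1 2 2>, <2 0 0>, <2 0 2>, <2 2 0>, <2 2 2>
TSO (10): <0 0 0>, <0 0 2>, <0 2 0>, <0 2 2>, <1 2 0>, <1 2 2>, <2 0 0>, <2 0 2>, <2 2 0>, <2 2 2>
PSO (12): <0 0 0>, <0 0 2>, <0 2 0>, <0 2 2>, <1 0 0>, <1 0 2>, <1 2 0>, <1 2 2>, <2 0 0>, <2 0 2>, <2 2 0>, <2 2 2>
target <1 0 2> ∈ {PSO}

SC:no TSO:no PSO:yes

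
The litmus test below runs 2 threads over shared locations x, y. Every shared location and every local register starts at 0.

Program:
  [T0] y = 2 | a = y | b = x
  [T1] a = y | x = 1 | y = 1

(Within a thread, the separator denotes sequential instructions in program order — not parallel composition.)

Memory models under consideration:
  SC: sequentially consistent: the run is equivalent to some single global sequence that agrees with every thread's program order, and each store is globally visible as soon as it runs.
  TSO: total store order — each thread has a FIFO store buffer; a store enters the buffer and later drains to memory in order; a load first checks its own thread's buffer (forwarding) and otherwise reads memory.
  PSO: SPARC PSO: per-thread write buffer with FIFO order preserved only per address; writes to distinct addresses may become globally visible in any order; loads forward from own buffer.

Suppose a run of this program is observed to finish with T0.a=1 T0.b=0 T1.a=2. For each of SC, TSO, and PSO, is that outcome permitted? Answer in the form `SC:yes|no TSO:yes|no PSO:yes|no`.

SC:no TSO:no PSO:yes

outcome vector order: (T0.a,T0.b,T1.a)
[SC] allowed = {<1 1 0>, <1 1 2>, <2 0 0>, <2 0 2>, <2 1 0>, <2 1 2>}
[TSO] allowed = {<1 1 0>, <1 1 2>, <2 0 0>, <2 0 2>, <2 1 0>, <2 1 2>}
[PSO] allowed = {<1 0 0>, <1 0 2>, <1 1 0>, <1 1 2>, <2 0 0>, <2 0 2>, <2 1 0>, <2 1 2>}
target <1 0 2> ∈ {PSO}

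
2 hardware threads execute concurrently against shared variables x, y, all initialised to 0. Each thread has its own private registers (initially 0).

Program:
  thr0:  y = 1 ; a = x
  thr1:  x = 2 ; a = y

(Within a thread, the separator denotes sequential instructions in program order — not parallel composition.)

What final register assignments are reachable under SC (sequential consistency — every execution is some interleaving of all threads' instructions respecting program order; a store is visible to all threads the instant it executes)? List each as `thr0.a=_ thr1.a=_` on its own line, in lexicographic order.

outcome vector order: (thr0.a,thr1.a)
|SC outcomes| = 3

thr0.a=0 thr1.a=1
thr0.a=2 thr1.a=0
thr0.a=2 thr1.a=1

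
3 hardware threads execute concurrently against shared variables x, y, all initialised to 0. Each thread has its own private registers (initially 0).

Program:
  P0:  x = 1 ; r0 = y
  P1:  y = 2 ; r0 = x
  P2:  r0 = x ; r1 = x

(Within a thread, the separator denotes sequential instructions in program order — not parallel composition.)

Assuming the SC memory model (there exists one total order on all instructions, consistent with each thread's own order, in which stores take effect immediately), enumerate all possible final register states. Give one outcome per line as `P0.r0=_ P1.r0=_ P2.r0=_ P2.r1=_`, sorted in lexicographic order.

outcome vector order: (P0.r0,P1.r0,P2.r0,P2.r1)
|SC outcomes| = 9

P0.r0=0 P1.r0=1 P2.r0=0 P2.r1=0
P0.r0=0 P1.r0=1 P2.r0=0 P2.r1=1
P0.r0=0 P1.r0=1 P2.r0=1 P2.r1=1
P0.r0=2 P1.r0=0 P2.r0=0 P2.r1=0
P0.r0=2 P1.r0=0 P2.r0=0 P2.r1=1
P0.r0=2 P1.r0=0 P2.r0=1 P2.r1=1
P0.r0=2 P1.r0=1 P2.r0=0 P2.r1=0
P0.r0=2 P1.r0=1 P2.r0=0 P2.r1=1
P0.r0=2 P1.r0=1 P2.r0=1 P2.r1=1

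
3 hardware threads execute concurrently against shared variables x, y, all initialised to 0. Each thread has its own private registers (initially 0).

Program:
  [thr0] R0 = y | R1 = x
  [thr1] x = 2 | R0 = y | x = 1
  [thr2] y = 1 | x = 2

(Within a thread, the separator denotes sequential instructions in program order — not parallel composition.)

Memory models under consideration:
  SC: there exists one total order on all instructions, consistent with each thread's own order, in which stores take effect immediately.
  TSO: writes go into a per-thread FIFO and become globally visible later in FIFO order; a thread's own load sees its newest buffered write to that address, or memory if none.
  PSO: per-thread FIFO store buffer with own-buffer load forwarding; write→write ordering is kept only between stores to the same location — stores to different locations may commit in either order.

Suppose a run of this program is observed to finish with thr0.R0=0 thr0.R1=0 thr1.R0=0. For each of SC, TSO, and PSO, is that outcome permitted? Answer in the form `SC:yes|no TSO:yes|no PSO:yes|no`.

SC:yes TSO:yes PSO:yes

outcome vector order: (thr0.R0,thr0.R1,thr1.R0)
under SC → <0 0 0> <0 0 1> <0 1 0> <0 1 1> <0 2 0> <0 2 1> <1 0 1> <1 1 0> <1 1 1> <1 2 0> <1 2 1>
under TSO → <0 0 0> <0 0 1> <0 1 0> <0 1 1> <0 2 0> <0 2 1> <1 0 0> <1 0 1> <1 1 0> <1 1 1> <1 2 0> <1 2 1>
under PSO → <0 0 0> <0 0 1> <0 1 0> <0 1 1> <0 2 0> <0 2 1> <1 0 0> <1 0 1> <1 1 0> <1 1 1> <1 2 0> <1 2 1>
target <0 0 0> ∈ {SC,TSO,PSO}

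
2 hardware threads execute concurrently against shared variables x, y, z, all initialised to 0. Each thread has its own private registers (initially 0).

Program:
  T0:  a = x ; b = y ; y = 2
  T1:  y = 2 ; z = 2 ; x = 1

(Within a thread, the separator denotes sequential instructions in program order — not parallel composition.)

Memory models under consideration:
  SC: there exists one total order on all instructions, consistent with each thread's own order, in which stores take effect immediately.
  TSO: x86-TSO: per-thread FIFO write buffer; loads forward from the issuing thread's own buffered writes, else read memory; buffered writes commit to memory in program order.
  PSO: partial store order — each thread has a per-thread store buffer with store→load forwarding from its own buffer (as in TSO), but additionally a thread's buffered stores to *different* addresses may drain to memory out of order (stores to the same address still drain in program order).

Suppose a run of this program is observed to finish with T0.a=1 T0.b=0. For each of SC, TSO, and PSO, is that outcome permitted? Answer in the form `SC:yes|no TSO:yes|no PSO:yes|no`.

SC:no TSO:no PSO:yes

outcome vector order: (T0.a,T0.b)
under SC → <0 0>, <0 2>, <1 2>
under TSO → <0 0>, <0 2>, <1 2>
under PSO → <0 0>, <0 2>, <1 0>, <1 2>
target <1 0> ∈ {PSO}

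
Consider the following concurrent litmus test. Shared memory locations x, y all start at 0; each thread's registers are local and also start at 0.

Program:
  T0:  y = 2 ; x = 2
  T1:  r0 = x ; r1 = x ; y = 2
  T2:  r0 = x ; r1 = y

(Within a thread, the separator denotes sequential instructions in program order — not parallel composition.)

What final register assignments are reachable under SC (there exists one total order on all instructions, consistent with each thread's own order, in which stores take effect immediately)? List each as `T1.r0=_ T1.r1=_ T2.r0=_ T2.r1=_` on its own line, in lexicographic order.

T1.r0=0 T1.r1=0 T2.r0=0 T2.r1=0
T1.r0=0 T1.r1=0 T2.r0=0 T2.r1=2
T1.r0=0 T1.r1=0 T2.r0=2 T2.r1=2
T1.r0=0 T1.r1=2 T2.r0=0 T2.r1=0
T1.r0=0 T1.r1=2 T2.r0=0 T2.r1=2
T1.r0=0 T1.r1=2 T2.r0=2 T2.r1=2
T1.r0=2 T1.r1=2 T2.r0=0 T2.r1=0
T1.r0=2 T1.r1=2 T2.r0=0 T2.r1=2
T1.r0=2 T1.r1=2 T2.r0=2 T2.r1=2

outcome vector order: (T1.r0,T1.r1,T2.r0,T2.r1)
|SC outcomes| = 9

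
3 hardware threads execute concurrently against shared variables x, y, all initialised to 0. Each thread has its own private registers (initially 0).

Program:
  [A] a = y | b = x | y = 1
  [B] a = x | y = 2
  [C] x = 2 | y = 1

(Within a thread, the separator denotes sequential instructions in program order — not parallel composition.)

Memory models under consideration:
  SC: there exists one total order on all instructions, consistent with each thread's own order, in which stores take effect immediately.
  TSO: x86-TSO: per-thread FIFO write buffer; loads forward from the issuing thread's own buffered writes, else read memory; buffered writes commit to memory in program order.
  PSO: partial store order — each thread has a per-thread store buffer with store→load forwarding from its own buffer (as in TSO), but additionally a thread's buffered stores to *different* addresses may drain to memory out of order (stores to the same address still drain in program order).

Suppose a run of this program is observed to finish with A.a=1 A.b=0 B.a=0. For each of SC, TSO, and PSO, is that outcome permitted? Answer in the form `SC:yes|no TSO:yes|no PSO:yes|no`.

outcome vector order: (A.a,A.b,B.a)
SC (9): 0/0/0 0/0/2 0/2/0 0/2/2 1/2/0 1/2/2 2/0/0 2/2/0 2/2/2
TSO (9): 0/0/0 0/0/2 0/2/0 0/2/2 1/2/0 1/2/2 2/0/0 2/2/0 2/2/2
PSO (11): 0/0/0 0/0/2 0/2/0 0/2/2 1/0/0 1/0/2 1/2/0 1/2/2 2/0/0 2/2/0 2/2/2
target 1/0/0 ∈ {PSO}

SC:no TSO:no PSO:yes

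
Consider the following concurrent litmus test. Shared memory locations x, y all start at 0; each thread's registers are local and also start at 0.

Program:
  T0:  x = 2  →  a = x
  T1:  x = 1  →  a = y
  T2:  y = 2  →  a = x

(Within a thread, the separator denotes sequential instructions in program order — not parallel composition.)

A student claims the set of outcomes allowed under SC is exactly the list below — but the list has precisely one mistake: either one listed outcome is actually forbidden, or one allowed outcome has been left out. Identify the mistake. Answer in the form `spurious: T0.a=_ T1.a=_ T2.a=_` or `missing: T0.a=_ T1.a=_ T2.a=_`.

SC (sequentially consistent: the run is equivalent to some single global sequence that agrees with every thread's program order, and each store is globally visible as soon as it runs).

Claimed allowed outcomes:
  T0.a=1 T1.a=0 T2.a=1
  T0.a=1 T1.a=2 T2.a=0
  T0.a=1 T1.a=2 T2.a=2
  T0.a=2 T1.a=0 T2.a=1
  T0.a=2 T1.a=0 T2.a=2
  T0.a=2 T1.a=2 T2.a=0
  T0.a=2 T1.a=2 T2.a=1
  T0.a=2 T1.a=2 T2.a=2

missing: T0.a=1 T1.a=2 T2.a=1

outcome vector order: (T0.a,T1.a,T2.a)
[SC] allowed = {101; 120; 121; 122; 201; 202; 220; 221; 222}
SC∖claimed = {121}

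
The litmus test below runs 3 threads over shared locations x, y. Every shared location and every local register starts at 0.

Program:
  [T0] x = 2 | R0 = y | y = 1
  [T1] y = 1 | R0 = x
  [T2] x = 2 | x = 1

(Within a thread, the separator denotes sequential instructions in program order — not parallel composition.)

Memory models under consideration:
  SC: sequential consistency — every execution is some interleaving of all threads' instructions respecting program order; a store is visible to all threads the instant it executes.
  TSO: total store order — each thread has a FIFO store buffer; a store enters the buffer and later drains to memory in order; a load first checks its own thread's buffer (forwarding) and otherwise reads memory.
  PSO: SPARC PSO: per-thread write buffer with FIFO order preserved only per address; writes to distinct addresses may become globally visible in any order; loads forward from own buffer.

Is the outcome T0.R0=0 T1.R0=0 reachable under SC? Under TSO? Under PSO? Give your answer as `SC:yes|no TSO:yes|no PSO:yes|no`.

SC:no TSO:yes PSO:yes

outcome vector order: (T0.R0,T1.R0)
SC: 5 outcomes — {(0,1), (0,2), (1,0), (1,1), (1,2)}
TSO: 6 outcomes — {(0,0), (0,1), (0,2), (1,0), (1,1), (1,2)}
PSO: 6 outcomes — {(0,0), (0,1), (0,2), (1,0), (1,1), (1,2)}
target (0,0) ∈ {TSO,PSO}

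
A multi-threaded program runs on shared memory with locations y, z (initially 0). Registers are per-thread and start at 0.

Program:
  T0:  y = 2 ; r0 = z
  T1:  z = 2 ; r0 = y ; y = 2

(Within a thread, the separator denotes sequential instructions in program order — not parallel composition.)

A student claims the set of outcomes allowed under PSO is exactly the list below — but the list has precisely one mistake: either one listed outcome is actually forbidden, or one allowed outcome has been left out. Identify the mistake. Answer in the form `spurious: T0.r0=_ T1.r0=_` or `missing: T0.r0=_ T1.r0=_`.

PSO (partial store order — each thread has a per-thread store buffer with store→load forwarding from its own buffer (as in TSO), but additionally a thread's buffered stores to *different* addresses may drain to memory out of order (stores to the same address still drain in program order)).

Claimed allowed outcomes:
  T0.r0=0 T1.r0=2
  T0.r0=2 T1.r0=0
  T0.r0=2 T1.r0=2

outcome vector order: (T0.r0,T1.r0)
PSO: 4 outcomes — {<0 0>, <0 2>, <2 0>, <2 2>}
PSO∖claimed = {<0 0>}

missing: T0.r0=0 T1.r0=0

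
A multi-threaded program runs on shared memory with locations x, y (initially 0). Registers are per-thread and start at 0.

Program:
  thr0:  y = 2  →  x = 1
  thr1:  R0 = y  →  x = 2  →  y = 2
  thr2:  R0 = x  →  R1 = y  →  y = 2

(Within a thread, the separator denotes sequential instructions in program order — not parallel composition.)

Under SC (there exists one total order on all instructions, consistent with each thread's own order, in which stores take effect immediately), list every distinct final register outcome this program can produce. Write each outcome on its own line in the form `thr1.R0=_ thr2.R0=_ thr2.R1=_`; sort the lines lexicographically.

thr1.R0=0 thr2.R0=0 thr2.R1=0
thr1.R0=0 thr2.R0=0 thr2.R1=2
thr1.R0=0 thr2.R0=1 thr2.R1=2
thr1.R0=0 thr2.R0=2 thr2.R1=0
thr1.R0=0 thr2.R0=2 thr2.R1=2
thr1.R0=2 thr2.R0=0 thr2.R1=0
thr1.R0=2 thr2.R0=0 thr2.R1=2
thr1.R0=2 thr2.R0=1 thr2.R1=2
thr1.R0=2 thr2.R0=2 thr2.R1=2

outcome vector order: (thr1.R0,thr2.R0,thr2.R1)
|SC outcomes| = 9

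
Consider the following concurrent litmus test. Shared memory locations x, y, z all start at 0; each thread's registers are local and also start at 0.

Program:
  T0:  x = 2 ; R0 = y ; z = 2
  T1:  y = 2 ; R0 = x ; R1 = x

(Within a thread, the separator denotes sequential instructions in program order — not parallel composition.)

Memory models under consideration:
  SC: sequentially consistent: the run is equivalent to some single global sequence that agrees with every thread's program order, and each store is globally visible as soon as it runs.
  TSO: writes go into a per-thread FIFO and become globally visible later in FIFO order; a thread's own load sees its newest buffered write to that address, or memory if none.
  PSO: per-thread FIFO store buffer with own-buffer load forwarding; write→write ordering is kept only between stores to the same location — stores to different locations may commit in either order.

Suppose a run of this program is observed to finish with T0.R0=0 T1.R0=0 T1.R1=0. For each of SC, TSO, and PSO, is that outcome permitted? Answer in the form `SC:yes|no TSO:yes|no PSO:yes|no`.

outcome vector order: (T0.R0,T1.R0,T1.R1)
SC: 4 outcomes — {022; 200; 202; 222}
TSO: 6 outcomes — {000; 002; 022; 200; 202; 222}
PSO: 6 outcomes — {000; 002; 022; 200; 202; 222}
target 000 ∈ {TSO,PSO}

SC:no TSO:yes PSO:yes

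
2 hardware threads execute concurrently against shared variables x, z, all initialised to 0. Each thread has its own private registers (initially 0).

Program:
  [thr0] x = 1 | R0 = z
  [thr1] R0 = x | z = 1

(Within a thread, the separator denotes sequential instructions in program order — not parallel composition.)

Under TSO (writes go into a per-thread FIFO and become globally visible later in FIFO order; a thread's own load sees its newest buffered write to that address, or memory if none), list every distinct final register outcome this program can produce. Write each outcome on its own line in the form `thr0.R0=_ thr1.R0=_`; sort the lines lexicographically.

thr0.R0=0 thr1.R0=0
thr0.R0=0 thr1.R0=1
thr0.R0=1 thr1.R0=0
thr0.R0=1 thr1.R0=1

outcome vector order: (thr0.R0,thr1.R0)
|TSO outcomes| = 4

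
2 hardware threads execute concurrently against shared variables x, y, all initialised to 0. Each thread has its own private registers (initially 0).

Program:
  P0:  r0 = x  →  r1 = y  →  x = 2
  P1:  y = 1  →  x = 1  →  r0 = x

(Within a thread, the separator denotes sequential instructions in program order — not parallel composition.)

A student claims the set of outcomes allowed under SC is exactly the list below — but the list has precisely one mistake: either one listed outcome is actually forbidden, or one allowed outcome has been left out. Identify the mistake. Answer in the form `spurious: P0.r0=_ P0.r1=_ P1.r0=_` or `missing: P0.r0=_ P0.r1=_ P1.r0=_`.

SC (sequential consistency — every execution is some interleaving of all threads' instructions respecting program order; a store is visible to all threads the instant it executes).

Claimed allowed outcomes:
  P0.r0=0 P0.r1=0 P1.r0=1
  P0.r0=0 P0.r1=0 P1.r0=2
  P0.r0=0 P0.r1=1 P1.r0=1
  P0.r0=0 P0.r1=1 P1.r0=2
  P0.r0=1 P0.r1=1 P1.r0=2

missing: P0.r0=1 P0.r1=1 P1.r0=1

outcome vector order: (P0.r0,P0.r1,P1.r0)
under SC → 001 002 011 012 111 112
SC∖claimed = {111}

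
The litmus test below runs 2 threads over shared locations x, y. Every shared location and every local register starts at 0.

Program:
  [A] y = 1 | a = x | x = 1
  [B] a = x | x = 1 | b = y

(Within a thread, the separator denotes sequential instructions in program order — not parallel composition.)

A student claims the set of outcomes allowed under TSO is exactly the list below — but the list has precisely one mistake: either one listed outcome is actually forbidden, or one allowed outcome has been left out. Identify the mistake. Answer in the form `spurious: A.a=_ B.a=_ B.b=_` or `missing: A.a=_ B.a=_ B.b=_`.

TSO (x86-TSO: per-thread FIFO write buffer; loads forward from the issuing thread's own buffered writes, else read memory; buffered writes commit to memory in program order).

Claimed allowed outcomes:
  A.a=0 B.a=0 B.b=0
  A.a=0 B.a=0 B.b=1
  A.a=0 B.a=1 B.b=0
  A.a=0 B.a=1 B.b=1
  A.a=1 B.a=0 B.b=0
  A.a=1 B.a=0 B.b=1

spurious: A.a=0 B.a=1 B.b=0

outcome vector order: (A.a,B.a,B.b)
TSO: 5 outcomes — {000; 001; 011; 100; 101}
claimed∖TSO = {010}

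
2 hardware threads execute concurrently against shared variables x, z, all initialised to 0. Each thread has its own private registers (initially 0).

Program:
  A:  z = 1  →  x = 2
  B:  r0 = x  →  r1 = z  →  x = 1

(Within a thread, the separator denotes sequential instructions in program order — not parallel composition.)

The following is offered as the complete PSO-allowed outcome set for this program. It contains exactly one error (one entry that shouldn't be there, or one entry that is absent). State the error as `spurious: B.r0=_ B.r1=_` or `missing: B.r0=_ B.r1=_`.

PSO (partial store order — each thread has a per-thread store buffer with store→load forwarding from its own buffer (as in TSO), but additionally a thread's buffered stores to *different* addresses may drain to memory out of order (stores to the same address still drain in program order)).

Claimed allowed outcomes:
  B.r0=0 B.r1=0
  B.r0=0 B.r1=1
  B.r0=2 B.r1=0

missing: B.r0=2 B.r1=1

outcome vector order: (B.r0,B.r1)
PSO: 4 outcomes — {0/0; 0/1; 2/0; 2/1}
PSO∖claimed = {2/1}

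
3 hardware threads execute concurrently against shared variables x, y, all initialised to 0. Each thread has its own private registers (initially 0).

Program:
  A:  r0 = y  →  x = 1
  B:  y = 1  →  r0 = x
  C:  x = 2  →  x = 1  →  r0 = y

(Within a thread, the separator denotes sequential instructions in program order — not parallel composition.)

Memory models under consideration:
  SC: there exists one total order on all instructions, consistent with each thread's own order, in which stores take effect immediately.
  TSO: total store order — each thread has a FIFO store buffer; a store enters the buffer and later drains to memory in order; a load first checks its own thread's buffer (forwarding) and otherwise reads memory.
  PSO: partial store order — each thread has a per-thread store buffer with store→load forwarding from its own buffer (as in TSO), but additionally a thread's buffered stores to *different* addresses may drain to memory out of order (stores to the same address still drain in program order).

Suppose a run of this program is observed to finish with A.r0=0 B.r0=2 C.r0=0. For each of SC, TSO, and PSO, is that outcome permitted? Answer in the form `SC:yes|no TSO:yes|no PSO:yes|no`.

SC:no TSO:yes PSO:yes

outcome vector order: (A.r0,B.r0,C.r0)
[SC] allowed = {<0 0 1> <0 1 0> <0 1 1> <0 2 1> <1 0 1> <1 1 0> <1 1 1> <1 2 1>}
[TSO] allowed = {<0 0 0> <0 0 1> <0 1 0> <0 1 1> <0 2 0> <0 2 1> <1 0 0> <1 0 1> <1 1 0> <1 1 1> <1 2 0> <1 2 1>}
[PSO] allowed = {<0 0 0> <0 0 1> <0 1 0> <0 1 1> <0 2 0> <0 2 1> <1 0 0> <1 0 1> <1 1 0> <1 1 1> <1 2 0> <1 2 1>}
target <0 2 0> ∈ {TSO,PSO}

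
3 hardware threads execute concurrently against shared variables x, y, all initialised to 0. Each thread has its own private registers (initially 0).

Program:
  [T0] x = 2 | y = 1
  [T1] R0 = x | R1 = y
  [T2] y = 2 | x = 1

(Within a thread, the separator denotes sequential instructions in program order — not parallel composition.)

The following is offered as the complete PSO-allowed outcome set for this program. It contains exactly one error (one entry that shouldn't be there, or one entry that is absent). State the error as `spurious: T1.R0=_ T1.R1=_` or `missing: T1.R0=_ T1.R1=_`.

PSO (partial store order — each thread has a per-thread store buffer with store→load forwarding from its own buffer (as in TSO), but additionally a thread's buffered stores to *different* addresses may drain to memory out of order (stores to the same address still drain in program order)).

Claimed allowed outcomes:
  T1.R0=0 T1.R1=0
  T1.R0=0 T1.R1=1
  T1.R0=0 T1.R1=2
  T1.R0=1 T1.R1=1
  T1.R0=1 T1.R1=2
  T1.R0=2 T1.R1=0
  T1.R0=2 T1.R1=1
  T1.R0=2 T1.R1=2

missing: T1.R0=1 T1.R1=0

outcome vector order: (T1.R0,T1.R1)
under PSO → (0,0), (0,1), (0,2), (1,0), (1,1), (1,2), (2,0), (2,1), (2,2)
PSO∖claimed = {(1,0)}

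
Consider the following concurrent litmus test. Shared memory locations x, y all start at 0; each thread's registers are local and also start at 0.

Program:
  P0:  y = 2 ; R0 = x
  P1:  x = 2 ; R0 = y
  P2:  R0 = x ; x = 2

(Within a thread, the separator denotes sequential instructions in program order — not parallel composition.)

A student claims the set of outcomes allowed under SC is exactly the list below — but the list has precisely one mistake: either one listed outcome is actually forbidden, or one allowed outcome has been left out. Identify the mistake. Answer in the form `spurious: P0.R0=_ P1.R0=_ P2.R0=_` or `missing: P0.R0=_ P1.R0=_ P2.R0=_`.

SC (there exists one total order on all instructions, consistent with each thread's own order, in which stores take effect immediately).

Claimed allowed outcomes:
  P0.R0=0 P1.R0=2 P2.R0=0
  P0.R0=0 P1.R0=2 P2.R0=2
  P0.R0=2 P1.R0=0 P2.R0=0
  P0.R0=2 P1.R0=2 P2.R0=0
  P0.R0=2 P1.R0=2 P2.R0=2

missing: P0.R0=2 P1.R0=0 P2.R0=2

outcome vector order: (P0.R0,P1.R0,P2.R0)
SC: 6 outcomes — {(0,2,0); (0,2,2); (2,0,0); (2,0,2); (2,2,0); (2,2,2)}
SC∖claimed = {(2,0,2)}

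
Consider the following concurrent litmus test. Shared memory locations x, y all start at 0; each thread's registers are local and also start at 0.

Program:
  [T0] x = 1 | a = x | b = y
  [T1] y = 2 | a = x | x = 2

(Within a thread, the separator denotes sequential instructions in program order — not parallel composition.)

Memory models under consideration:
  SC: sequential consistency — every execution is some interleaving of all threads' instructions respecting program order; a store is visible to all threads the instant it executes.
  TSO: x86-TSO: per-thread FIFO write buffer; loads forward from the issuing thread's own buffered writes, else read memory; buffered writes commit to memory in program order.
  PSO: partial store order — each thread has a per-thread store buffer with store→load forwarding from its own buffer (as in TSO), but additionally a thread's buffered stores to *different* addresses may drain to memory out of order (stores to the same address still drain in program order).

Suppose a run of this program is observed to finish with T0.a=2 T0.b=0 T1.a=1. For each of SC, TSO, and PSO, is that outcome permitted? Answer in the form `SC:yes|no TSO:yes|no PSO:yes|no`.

outcome vector order: (T0.a,T0.b,T1.a)
SC (5): 1/0/1; 1/2/0; 1/2/1; 2/2/0; 2/2/1
TSO (6): 1/0/0; 1/0/1; 1/2/0; 1/2/1; 2/2/0; 2/2/1
PSO (8): 1/0/0; 1/0/1; 1/2/0; 1/2/1; 2/0/0; 2/0/1; 2/2/0; 2/2/1
target 2/0/1 ∈ {PSO}

SC:no TSO:no PSO:yes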